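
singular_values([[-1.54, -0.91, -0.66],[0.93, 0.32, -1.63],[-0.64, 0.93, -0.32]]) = [2.07, 1.75, 1.13]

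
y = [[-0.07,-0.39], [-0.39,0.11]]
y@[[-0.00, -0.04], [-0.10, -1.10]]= [[0.04, 0.43],[-0.01, -0.11]]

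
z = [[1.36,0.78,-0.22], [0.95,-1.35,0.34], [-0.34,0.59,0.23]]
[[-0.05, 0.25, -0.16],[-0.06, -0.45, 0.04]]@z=[[0.22, -0.47, 0.06], [-0.52, 0.58, -0.13]]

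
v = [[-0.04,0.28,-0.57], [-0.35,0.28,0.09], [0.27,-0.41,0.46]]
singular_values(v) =[0.92, 0.46, 0.02]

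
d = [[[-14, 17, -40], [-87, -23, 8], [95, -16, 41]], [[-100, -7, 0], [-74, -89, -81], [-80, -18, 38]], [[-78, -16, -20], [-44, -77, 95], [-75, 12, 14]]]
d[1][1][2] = -81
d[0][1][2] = 8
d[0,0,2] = -40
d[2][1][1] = -77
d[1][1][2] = -81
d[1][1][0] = -74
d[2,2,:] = [-75, 12, 14]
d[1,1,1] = -89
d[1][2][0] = -80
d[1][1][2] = -81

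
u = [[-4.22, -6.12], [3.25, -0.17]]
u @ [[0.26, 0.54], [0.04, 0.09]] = [[-1.34, -2.83], [0.84, 1.74]]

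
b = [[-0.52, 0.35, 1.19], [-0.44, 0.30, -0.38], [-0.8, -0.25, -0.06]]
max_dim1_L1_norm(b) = 2.06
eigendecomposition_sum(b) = [[-0.26+0.50j,  (0.19+0.11j),  0.59+0.19j], [-0.23-0.11j,  -0.04+0.09j,  (-0.07+0.27j)], [-0.40-0.13j,  -0.06+0.15j,  (-0.07+0.46j)]] + [[(-0.26-0.5j), 0.19-0.11j, 0.59-0.19j],[-0.23+0.11j, -0.04-0.09j, -0.07-0.27j],[(-0.4+0.13j), (-0.06-0.15j), -0.07-0.46j]] + [[(-0-0j), -0.03-0.00j, 0.02+0.00j], [0.02+0.00j, (0.39+0j), -0.24-0.00j], [-0.01-0.00j, (-0.14-0j), 0.08+0.00j]]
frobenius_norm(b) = 1.72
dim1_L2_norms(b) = [1.34, 0.65, 0.84]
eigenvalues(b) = [(-0.37+1.04j), (-0.37-1.04j), (0.47+0j)]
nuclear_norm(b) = 2.75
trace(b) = -0.28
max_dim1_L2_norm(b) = 1.34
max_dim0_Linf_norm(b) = 1.19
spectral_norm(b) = 1.37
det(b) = 0.57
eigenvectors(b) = [[-0.75+0.00j, (-0.75-0j), 0.07+0.00j], [-0.02-0.34j, (-0.02+0.34j), (-0.94+0j)], [-0.09-0.56j, (-0.09+0.56j), (0.34+0j)]]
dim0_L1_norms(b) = [1.76, 0.9, 1.63]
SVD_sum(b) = [[-0.64, 0.27, 1.14],[0.02, -0.01, -0.04],[-0.14, 0.06, 0.24]] + [[0.12, 0.01, 0.07], [-0.47, -0.05, -0.26], [-0.66, -0.06, -0.36]] + [[0.00, 0.07, -0.01],[0.01, 0.36, -0.08],[-0.01, -0.24, 0.06]]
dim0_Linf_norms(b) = [0.8, 0.35, 1.19]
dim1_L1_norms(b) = [2.06, 1.12, 1.11]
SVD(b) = [[-0.98,0.15,-0.15], [0.04,-0.58,-0.82], [-0.21,-0.80,0.56]] @ diag([1.3667056563366027, 0.9352308454438479, 0.44783804513230285]) @ [[0.48, -0.2, -0.85], [0.88, 0.08, 0.47], [-0.02, -0.98, 0.22]]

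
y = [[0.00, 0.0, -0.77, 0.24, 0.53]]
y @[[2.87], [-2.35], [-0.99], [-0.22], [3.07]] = [[2.34]]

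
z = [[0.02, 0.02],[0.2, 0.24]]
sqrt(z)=[[0.09, 0.04], [0.36, 0.48]]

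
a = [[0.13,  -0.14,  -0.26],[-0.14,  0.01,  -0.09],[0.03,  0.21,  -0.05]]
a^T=[[0.13, -0.14, 0.03], [-0.14, 0.01, 0.21], [-0.26, -0.09, -0.05]]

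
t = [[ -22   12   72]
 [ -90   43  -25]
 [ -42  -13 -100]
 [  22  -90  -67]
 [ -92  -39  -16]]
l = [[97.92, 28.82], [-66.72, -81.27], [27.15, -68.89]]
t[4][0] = -92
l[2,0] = 27.15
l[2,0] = 27.15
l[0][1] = 28.82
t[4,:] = [-92, -39, -16]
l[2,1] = -68.89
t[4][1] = -39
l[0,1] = 28.82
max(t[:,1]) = 43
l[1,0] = -66.72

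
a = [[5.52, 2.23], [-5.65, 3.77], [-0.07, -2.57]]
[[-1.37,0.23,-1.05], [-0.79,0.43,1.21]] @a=[[-8.79,0.51], [-6.88,-3.25]]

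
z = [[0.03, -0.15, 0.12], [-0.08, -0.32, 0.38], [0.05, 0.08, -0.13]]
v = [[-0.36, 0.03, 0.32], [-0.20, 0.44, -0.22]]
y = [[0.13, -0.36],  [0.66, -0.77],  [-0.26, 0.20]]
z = y @ v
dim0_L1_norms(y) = [1.05, 1.33]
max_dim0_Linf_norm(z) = 0.38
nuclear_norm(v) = 1.01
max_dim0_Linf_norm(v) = 0.44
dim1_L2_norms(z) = [0.19, 0.5, 0.16]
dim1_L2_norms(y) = [0.38, 1.01, 0.33]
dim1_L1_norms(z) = [0.3, 0.78, 0.26]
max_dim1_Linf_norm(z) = 0.38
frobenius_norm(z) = 0.56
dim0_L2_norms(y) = [0.72, 0.87]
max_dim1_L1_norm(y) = 1.43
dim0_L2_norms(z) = [0.1, 0.36, 0.42]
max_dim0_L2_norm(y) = 0.87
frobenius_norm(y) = 1.13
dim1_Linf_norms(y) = [0.36, 0.77, 0.26]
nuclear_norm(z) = 0.64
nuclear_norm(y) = 1.27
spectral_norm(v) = 0.53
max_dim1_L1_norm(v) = 0.86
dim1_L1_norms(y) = [0.49, 1.43, 0.46]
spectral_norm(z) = 0.56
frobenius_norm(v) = 0.72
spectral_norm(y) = 1.12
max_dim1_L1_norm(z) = 0.78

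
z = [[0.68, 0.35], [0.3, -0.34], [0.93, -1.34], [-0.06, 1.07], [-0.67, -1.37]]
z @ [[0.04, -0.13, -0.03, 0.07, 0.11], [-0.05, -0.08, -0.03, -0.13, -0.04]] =[[0.01, -0.12, -0.03, 0.00, 0.06],[0.03, -0.01, 0.0, 0.07, 0.05],[0.1, -0.01, 0.01, 0.24, 0.16],[-0.06, -0.08, -0.03, -0.14, -0.05],[0.04, 0.2, 0.06, 0.13, -0.02]]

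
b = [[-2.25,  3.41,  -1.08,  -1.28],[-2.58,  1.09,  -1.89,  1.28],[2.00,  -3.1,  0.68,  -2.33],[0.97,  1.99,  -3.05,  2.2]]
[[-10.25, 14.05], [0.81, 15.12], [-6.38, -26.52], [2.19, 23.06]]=b@[[0.09, -0.58],[-0.7, 4.73],[1.97, -1.71],[4.32, 4.09]]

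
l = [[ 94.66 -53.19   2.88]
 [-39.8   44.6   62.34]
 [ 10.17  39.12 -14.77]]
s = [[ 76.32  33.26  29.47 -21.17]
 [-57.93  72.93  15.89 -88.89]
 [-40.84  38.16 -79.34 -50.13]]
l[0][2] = 2.88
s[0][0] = 76.32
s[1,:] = [-57.93, 72.93, 15.89, -88.89]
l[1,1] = 44.6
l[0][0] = 94.66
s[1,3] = -88.89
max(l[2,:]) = 39.12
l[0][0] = 94.66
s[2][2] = -79.34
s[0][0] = 76.32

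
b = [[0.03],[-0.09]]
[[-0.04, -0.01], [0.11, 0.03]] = b @ [[-1.21, -0.35]]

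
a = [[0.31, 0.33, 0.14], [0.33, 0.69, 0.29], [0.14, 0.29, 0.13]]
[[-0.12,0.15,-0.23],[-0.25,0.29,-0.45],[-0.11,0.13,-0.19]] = a @ [[0.04, 0.04, -0.07],[-0.26, 0.28, -0.43],[-0.3, 0.30, -0.46]]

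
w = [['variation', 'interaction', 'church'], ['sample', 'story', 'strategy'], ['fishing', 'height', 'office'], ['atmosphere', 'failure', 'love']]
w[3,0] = 'atmosphere'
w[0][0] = 'variation'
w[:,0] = ['variation', 'sample', 'fishing', 'atmosphere']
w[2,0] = 'fishing'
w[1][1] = 'story'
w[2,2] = 'office'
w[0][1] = 'interaction'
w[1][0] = 'sample'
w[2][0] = 'fishing'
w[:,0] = ['variation', 'sample', 'fishing', 'atmosphere']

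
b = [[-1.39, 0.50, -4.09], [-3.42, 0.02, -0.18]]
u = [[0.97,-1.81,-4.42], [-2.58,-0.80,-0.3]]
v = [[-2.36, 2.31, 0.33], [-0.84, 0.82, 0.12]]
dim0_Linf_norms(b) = [3.42, 0.5, 4.09]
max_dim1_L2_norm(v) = 3.32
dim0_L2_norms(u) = [2.76, 1.98, 4.43]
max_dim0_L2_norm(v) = 2.51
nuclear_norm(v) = 3.53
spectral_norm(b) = 4.68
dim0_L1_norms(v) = [3.2, 3.13, 0.45]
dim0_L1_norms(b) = [4.81, 0.52, 4.27]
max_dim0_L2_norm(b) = 4.09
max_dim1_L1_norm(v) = 5.0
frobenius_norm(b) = 5.54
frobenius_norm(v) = 3.52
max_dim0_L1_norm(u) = 4.72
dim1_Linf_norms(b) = [4.09, 3.42]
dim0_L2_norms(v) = [2.51, 2.45, 0.35]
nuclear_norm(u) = 7.59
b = u + v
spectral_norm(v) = 3.52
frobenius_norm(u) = 5.58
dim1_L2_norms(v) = [3.32, 1.18]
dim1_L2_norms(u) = [4.87, 2.72]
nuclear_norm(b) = 7.64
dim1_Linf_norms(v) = [2.36, 0.84]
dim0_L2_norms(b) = [3.69, 0.5, 4.09]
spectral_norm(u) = 4.87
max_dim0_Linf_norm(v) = 2.36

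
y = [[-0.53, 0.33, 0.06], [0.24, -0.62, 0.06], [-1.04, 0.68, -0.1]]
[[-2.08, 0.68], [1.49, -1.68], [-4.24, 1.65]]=y @ [[3.33, 0.29], [-1.06, 2.72], [0.53, -1.02]]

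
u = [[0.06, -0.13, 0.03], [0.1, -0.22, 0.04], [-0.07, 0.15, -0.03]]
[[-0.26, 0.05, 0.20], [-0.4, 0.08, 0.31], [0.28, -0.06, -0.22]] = u@[[0.97, -0.19, -0.77], [1.65, -0.31, -1.24], [-3.47, 0.75, 2.96]]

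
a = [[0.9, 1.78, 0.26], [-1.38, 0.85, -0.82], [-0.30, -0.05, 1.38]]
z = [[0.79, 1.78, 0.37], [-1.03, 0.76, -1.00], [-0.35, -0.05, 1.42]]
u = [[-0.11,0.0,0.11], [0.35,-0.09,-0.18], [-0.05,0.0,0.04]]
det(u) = -0.00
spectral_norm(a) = 2.01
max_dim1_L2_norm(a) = 2.01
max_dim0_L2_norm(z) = 1.94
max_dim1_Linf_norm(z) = 1.78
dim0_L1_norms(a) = [2.58, 2.68, 2.46]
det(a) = 4.93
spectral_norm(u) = 0.43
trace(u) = -0.16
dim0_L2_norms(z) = [1.34, 1.94, 1.78]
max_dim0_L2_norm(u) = 0.37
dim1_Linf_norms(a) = [1.78, 1.38, 1.38]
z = u + a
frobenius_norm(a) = 3.06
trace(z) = 2.97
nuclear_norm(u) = 0.49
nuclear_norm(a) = 5.21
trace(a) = 3.13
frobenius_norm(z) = 2.95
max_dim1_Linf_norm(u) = 0.35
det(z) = 4.16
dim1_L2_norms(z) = [1.98, 1.62, 1.46]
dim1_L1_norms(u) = [0.22, 0.62, 0.09]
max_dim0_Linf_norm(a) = 1.78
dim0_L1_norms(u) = [0.51, 0.09, 0.33]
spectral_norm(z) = 1.99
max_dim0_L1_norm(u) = 0.51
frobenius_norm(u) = 0.44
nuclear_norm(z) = 4.98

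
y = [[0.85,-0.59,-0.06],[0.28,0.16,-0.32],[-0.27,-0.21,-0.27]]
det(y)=-0.188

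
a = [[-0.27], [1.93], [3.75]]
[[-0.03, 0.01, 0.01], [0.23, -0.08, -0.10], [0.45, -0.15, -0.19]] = a@ [[0.12,-0.04,-0.05]]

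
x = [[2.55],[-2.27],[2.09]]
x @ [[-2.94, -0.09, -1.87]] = [[-7.5, -0.23, -4.77], [6.67, 0.20, 4.24], [-6.14, -0.19, -3.91]]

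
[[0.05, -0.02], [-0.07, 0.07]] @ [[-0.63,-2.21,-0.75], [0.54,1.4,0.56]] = [[-0.04, -0.14, -0.05], [0.08, 0.25, 0.09]]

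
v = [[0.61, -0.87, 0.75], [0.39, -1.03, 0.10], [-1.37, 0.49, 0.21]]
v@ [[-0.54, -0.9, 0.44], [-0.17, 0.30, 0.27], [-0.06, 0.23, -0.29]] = [[-0.23, -0.64, -0.18], [-0.04, -0.64, -0.14], [0.64, 1.43, -0.53]]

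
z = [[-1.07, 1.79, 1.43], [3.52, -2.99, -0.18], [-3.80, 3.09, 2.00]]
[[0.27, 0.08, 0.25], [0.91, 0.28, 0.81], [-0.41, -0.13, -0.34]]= z@[[0.37, 0.11, 0.33], [0.11, 0.03, 0.10], [0.33, 0.10, 0.3]]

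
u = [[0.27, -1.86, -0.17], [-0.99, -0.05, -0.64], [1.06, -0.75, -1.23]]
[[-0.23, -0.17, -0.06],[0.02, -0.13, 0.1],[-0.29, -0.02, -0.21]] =u@[[-0.09, 0.10, -0.13], [0.1, 0.1, 0.01], [0.10, 0.04, 0.05]]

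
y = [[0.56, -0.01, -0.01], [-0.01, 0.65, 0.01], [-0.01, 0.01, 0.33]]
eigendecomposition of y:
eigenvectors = [[-0.99, -0.11, 0.04], [-0.11, 0.99, -0.03], [0.04, 0.03, 1.00]]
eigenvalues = [0.56, 0.65, 0.33]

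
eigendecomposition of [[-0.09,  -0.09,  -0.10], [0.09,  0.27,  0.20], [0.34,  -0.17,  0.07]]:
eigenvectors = [[(-0.38+0j), 0.01-0.24j, 0.01+0.24j], [(-0.47+0j), 0.26+0.53j, (0.26-0.53j)], [(0.79+0j), -0.77+0.00j, (-0.77-0j)]]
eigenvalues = [(0.01+0j), (0.12+0.22j), (0.12-0.22j)]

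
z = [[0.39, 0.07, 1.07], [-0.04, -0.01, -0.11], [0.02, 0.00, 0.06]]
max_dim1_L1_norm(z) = 1.53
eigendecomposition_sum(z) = [[0.39,0.06,1.08], [-0.04,-0.01,-0.11], [0.02,0.00,0.06]] + [[0.0, 0.00, -0.01],[-0.00, -0.00, 0.0],[-0.0, -0.00, 0.0]] + [[0.0, 0.00, 0.00], [-0.00, -0.0, -0.0], [-0.00, -0.00, -0.0]]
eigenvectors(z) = [[-0.99, 0.94, -0.76],[0.1, -0.04, 0.6],[-0.05, -0.34, 0.24]]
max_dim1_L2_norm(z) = 1.14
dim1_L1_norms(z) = [1.53, 0.16, 0.08]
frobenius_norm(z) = 1.15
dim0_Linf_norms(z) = [0.39, 0.07, 1.07]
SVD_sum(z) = [[0.39, 0.07, 1.07], [-0.04, -0.01, -0.11], [0.02, 0.0, 0.06]] + [[-0.0, -0.00, 0.00], [-0.0, -0.00, 0.0], [-0.0, -0.0, 0.00]] + [[0.0,-0.00,-0.00], [0.00,-0.0,-0.0], [-0.0,0.0,0.0]]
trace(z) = 0.44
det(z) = -0.00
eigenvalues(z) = [0.44, 0.0, -0.0]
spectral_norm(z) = 1.15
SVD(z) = [[-0.99, 0.01, 0.12],[0.1, 0.53, 0.84],[-0.05, 0.85, -0.53]] @ diag([1.1487706642600233, 0.004986359272759731, 0.0010474525227178266]) @ [[-0.34, -0.06, -0.94],[-0.25, -0.96, 0.15],[0.91, -0.29, -0.31]]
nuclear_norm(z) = 1.15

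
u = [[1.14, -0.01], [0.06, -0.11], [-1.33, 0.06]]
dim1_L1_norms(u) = [1.15, 0.17, 1.39]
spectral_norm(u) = 1.75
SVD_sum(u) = [[1.14, -0.04], [0.06, -0.0], [-1.33, 0.04]] + [[0.00,  0.03], [-0.0,  -0.11], [0.0,  0.02]]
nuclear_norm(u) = 1.87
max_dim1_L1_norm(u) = 1.39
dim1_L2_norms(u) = [1.14, 0.13, 1.33]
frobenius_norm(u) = 1.76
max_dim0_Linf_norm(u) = 1.33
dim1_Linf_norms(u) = [1.14, 0.11, 1.33]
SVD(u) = [[-0.65,0.23],[-0.04,-0.96],[0.76,0.16]] @ diag([1.7536323305623893, 0.1125773032468048]) @ [[-1.00, 0.03], [0.03, 1.00]]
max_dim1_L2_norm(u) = 1.33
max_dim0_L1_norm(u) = 2.53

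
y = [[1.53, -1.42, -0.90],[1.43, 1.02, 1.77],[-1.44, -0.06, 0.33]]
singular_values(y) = [2.6, 2.55, 0.56]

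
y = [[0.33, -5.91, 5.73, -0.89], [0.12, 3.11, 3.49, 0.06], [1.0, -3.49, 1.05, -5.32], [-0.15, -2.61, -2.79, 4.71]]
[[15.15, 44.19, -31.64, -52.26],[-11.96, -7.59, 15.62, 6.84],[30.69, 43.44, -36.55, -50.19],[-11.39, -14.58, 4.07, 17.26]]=y @[[-2.11,  1.07,  -0.5,  -2.89], [-2.78,  -4.73,  4.87,  5.29], [-0.8,  2.08,  0.09,  -2.74], [-4.5,  -4.45,  3.60,  4.88]]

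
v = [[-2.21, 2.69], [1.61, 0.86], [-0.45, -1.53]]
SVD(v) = [[-0.96,0.1], [0.07,-0.82], [0.27,0.57]] @ diag([3.617725670806586, 2.2152564119728964]) @ [[0.58,  -0.81], [-0.81,  -0.58]]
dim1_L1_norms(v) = [4.9, 2.47, 1.98]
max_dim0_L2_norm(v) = 3.21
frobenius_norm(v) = 4.24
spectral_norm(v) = 3.62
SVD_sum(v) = [[-2.02, 2.82], [0.14, -0.19], [0.57, -0.8]] + [[-0.19, -0.13], [1.47, 1.05], [-1.02, -0.73]]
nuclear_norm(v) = 5.83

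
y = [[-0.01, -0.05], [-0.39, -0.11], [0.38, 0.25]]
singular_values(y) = [0.6, 0.1]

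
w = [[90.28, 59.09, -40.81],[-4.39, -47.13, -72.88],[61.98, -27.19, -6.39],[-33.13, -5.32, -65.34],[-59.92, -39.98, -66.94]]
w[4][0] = -59.92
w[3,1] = -5.32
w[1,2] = -72.88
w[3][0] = -33.13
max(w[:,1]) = 59.09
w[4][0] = -59.92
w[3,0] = -33.13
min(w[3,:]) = -65.34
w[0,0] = 90.28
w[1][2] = -72.88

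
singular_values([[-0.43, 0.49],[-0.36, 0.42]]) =[0.85, 0.0]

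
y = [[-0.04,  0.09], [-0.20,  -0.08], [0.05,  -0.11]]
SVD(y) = [[-0.04, 0.63], [-1.0, -0.06], [0.05, -0.77]] @ diag([0.2156229846571138, 0.15558511653612012]) @ [[0.94,0.33], [-0.33,0.94]]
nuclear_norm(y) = 0.37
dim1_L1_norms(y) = [0.13, 0.28, 0.16]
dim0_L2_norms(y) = [0.21, 0.16]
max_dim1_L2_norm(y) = 0.22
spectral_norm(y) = 0.22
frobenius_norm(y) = 0.27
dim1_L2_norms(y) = [0.1, 0.22, 0.12]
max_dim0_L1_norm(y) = 0.29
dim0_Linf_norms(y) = [0.2, 0.11]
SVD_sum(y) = [[-0.01, -0.00], [-0.20, -0.07], [0.01, 0.00]] + [[-0.03, 0.09],[0.00, -0.01],[0.04, -0.11]]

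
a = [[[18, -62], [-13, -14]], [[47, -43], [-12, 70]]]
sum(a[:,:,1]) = -49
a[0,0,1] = -62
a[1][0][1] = -43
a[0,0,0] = 18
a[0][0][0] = 18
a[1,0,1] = -43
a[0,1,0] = -13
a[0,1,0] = -13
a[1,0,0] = 47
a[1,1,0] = -12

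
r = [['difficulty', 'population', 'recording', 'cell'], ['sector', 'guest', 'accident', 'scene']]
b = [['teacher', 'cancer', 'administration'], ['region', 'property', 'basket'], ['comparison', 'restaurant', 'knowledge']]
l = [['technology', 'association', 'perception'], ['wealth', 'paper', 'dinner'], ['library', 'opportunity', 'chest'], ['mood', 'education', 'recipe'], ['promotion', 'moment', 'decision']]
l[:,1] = ['association', 'paper', 'opportunity', 'education', 'moment']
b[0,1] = 'cancer'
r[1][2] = 'accident'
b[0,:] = ['teacher', 'cancer', 'administration']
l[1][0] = 'wealth'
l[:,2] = ['perception', 'dinner', 'chest', 'recipe', 'decision']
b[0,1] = 'cancer'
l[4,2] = 'decision'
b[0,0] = 'teacher'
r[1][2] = 'accident'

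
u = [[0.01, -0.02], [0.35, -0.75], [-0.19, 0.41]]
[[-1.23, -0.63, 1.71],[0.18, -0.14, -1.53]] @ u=[[-0.56, 1.20],[0.24, -0.53]]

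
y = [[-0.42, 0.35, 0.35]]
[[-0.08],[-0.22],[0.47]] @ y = [[0.03, -0.03, -0.03], [0.09, -0.08, -0.08], [-0.2, 0.16, 0.16]]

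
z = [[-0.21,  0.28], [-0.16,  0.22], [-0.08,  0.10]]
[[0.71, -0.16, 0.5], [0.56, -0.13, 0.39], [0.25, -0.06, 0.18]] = z @ [[0.13,-0.21,0.08],[2.62,-0.74,1.85]]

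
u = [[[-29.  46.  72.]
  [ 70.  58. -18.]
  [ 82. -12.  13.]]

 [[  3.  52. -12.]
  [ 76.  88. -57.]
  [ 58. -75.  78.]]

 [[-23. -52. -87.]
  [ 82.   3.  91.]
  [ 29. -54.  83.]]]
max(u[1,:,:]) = 88.0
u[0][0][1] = 46.0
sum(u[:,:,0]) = 348.0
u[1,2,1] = -75.0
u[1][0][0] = 3.0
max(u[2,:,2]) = 91.0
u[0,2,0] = 82.0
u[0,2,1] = -12.0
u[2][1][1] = 3.0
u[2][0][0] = -23.0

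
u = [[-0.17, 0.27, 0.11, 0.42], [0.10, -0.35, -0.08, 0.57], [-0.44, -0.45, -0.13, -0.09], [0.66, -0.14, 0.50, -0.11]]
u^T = [[-0.17, 0.10, -0.44, 0.66], [0.27, -0.35, -0.45, -0.14], [0.11, -0.08, -0.13, 0.5], [0.42, 0.57, -0.09, -0.11]]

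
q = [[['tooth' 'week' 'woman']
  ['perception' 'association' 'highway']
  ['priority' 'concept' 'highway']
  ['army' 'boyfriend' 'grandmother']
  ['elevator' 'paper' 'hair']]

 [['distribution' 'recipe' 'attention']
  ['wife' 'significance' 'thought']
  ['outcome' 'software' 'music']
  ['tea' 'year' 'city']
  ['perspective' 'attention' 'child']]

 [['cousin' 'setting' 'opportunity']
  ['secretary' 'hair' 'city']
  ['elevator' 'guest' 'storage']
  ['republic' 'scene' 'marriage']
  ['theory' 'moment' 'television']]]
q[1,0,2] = 'attention'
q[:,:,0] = [['tooth', 'perception', 'priority', 'army', 'elevator'], ['distribution', 'wife', 'outcome', 'tea', 'perspective'], ['cousin', 'secretary', 'elevator', 'republic', 'theory']]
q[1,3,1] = 'year'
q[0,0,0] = 'tooth'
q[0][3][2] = 'grandmother'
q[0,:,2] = ['woman', 'highway', 'highway', 'grandmother', 'hair']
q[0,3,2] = 'grandmother'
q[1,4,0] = 'perspective'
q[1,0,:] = ['distribution', 'recipe', 'attention']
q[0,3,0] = 'army'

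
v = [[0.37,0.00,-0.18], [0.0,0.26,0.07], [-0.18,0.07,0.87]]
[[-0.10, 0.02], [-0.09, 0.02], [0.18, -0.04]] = v@ [[-0.17, 0.03], [-0.40, 0.07], [0.2, -0.04]]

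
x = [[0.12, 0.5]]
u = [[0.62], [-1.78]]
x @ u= [[-0.82]]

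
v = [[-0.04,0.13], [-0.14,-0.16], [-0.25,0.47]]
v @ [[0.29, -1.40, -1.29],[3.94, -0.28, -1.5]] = [[0.5, 0.02, -0.14], [-0.67, 0.24, 0.42], [1.78, 0.22, -0.38]]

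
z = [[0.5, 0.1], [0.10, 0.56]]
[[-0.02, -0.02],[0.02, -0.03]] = z @[[-0.04, -0.04], [0.04, -0.04]]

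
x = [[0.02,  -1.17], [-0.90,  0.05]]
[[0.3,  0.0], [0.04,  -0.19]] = x @ [[-0.06,0.21], [-0.26,0.00]]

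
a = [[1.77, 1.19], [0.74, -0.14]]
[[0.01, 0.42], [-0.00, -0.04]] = a @ [[0.00, 0.01], [0.01, 0.34]]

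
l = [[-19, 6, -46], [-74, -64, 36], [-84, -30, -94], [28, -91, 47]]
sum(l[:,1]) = -179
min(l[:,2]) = -94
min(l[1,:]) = -74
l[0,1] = 6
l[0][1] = 6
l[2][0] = -84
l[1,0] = -74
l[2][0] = -84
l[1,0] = -74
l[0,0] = -19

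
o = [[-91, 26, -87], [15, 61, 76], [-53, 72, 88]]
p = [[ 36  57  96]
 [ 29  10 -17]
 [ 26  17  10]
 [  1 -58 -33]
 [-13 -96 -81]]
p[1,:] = [29, 10, -17]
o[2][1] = 72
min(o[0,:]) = -91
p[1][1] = 10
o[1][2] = 76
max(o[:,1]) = 72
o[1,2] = 76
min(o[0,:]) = -91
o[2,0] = -53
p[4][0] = -13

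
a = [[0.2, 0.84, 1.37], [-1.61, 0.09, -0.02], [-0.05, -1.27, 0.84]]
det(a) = 3.95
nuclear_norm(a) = 4.75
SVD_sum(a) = [[0.88, 0.25, 0.8], [-0.84, -0.24, -0.76], [0.19, 0.05, 0.17]] + [[-0.62,0.06,0.67], [-0.74,0.07,0.79], [-0.39,0.04,0.41]] + [[-0.06, 0.53, -0.1], [-0.03, 0.26, -0.05], [0.15, -1.36, 0.26]]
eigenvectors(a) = [[-0.13+0.62j, -0.13-0.62j, 0.45+0.00j], [-0.64+0.00j, (-0.64-0j), -0.48+0.00j], [-0.26-0.35j, -0.26+0.35j, (0.76+0j)]]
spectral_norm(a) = 1.70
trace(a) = 1.13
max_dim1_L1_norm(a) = 2.41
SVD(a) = [[-0.72, -0.6, -0.36], [0.68, -0.71, -0.18], [-0.15, -0.37, 0.92]] @ diag([1.7026747470005277, 1.5308352437545538, 1.5170834395001567]) @ [[-0.72, -0.20, -0.66], [0.68, -0.06, -0.73], [0.11, -0.98, 0.18]]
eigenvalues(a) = [(-0.24+1.54j), (-0.24-1.54j), (1.62+0j)]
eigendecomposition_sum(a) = [[-0.06+0.62j,(0.57+0.24j),0.40-0.22j], [(-0.63+0.07j),-0.12+0.61j,(0.3+0.35j)], [(-0.3-0.31j),-0.38+0.19j,-0.07+0.31j]] + [[(-0.06-0.62j), 0.57-0.24j, (0.4+0.22j)],[(-0.63-0.07j), -0.12-0.61j, (0.3-0.35j)],[(-0.3+0.31j), -0.38-0.19j, -0.07-0.31j]] + [[0.32+0.00j,(-0.3+0j),(0.57-0j)], [-0.35-0.00j,0.32-0.00j,-0.62+0.00j], [(0.54+0j),(-0.51+0j),(0.97-0j)]]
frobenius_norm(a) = 2.75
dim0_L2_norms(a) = [1.62, 1.53, 1.61]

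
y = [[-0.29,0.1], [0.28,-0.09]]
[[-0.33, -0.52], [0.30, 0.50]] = y @ [[0.36, 1.33],[-2.23, -1.39]]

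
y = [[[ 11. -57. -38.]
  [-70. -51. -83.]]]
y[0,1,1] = -51.0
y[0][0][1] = -57.0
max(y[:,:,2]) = -38.0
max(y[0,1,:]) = -51.0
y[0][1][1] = -51.0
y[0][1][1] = -51.0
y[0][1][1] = -51.0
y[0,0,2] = -38.0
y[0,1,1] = -51.0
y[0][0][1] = -57.0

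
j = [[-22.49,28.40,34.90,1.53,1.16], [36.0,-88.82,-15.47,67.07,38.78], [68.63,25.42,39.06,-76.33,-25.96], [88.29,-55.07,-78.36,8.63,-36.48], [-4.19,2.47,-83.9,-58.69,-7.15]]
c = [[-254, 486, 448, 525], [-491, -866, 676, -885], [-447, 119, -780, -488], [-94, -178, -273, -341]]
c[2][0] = -447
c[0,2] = 448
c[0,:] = [-254, 486, 448, 525]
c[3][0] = -94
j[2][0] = 68.63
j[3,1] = -55.07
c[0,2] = 448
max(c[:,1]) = 486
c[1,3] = -885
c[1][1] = -866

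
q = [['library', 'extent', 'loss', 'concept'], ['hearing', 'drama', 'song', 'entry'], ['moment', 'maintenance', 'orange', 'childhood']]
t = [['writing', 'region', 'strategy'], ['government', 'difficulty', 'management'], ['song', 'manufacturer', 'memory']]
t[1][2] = 'management'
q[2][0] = 'moment'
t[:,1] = ['region', 'difficulty', 'manufacturer']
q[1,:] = ['hearing', 'drama', 'song', 'entry']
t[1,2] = 'management'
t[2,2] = 'memory'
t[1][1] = 'difficulty'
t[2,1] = 'manufacturer'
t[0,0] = 'writing'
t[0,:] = ['writing', 'region', 'strategy']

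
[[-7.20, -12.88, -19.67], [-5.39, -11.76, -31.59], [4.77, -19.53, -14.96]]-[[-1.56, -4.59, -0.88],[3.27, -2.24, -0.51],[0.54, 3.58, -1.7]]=[[-5.64, -8.29, -18.79], [-8.66, -9.52, -31.08], [4.23, -23.11, -13.26]]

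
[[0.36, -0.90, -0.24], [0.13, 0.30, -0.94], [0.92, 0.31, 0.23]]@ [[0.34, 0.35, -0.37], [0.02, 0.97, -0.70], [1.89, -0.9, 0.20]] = [[-0.35, -0.53, 0.45],  [-1.73, 1.18, -0.45],  [0.75, 0.42, -0.51]]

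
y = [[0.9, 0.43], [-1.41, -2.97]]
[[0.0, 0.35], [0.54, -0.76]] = y@[[0.12, 0.35], [-0.24, 0.09]]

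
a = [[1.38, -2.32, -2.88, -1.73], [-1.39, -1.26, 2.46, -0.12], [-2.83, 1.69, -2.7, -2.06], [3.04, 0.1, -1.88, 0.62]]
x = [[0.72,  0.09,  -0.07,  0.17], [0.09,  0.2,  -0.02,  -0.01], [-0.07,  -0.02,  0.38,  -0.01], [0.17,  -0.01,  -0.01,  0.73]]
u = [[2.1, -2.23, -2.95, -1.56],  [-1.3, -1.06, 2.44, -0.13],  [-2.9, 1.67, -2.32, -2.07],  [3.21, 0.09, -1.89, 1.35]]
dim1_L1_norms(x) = [1.05, 0.32, 0.48, 0.92]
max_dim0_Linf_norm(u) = 3.21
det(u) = 10.43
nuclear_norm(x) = 2.03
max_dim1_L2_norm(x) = 0.75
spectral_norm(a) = 5.50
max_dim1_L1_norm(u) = 8.96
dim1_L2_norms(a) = [4.31, 3.1, 4.73, 3.63]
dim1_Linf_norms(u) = [2.95, 2.44, 2.9, 3.21]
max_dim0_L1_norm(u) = 9.6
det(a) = -5.54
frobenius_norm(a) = 7.98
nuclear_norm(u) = 13.68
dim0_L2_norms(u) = [4.98, 2.98, 4.86, 2.93]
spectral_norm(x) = 0.91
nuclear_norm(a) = 13.52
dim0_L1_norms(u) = [9.51, 5.05, 9.6, 5.11]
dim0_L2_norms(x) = [0.75, 0.22, 0.39, 0.75]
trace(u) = 0.07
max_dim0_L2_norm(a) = 5.02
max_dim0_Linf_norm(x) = 0.73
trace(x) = 2.03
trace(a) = -1.96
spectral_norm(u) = 5.86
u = x + a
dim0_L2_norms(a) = [4.59, 3.14, 5.02, 2.76]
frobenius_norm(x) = 1.15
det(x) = 0.03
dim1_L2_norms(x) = [0.75, 0.22, 0.39, 0.75]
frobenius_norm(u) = 8.12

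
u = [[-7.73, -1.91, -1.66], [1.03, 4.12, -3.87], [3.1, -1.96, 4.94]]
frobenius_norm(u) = 11.71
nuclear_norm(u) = 17.04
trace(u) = 1.33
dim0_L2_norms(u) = [8.39, 4.95, 6.49]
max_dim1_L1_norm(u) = 11.3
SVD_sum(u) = [[-6.54, -0.01, -3.74], [-0.89, -0.00, -0.51], [4.46, 0.01, 2.56]] + [[-1.11, -2.08, 1.94],[2.05, 3.84, -3.59],[-1.22, -2.28, 2.13]] + [[-0.08,  0.18,  0.14], [-0.13,  0.28,  0.23], [-0.15,  0.31,  0.25]]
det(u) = -41.51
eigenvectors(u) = [[-0.94, -0.28, 0.03], [0.19, 0.77, -0.76], [0.28, 0.58, 0.65]]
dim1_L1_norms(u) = [11.3, 9.02, 10.0]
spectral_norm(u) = 9.18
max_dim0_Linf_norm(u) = 7.73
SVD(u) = [[-0.82, 0.42, 0.39], [-0.11, -0.78, 0.62], [0.56, 0.46, 0.69]] @ diag([9.180160718612887, 7.2358956467189515, 0.6248706828062073]) @ [[0.87, 0.0, 0.50], [-0.36, -0.68, 0.64], [-0.34, 0.73, 0.59]]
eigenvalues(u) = [-6.86, 0.82, 7.37]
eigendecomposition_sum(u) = [[-7.66, -1.62, -1.61], [1.52, 0.32, 0.32], [2.26, 0.48, 0.48]] + [[-0.1, -0.18, -0.21], [0.26, 0.49, 0.57], [0.20, 0.37, 0.43]] + [[0.02, -0.11, 0.16],[-0.75, 3.31, -4.76],[0.64, -2.81, 4.04]]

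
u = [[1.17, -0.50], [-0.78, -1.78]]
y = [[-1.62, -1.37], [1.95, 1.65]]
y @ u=[[-0.83, 3.25], [0.99, -3.91]]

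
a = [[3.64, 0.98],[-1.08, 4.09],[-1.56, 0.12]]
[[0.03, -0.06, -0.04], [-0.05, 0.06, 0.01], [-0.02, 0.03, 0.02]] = a @ [[0.01,-0.02,-0.01], [-0.01,0.01,0.00]]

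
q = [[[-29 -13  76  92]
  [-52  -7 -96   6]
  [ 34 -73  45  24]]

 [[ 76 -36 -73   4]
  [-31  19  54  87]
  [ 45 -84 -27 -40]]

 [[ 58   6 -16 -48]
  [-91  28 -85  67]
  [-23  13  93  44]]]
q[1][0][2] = -73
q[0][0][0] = -29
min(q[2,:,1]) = 6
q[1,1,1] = 19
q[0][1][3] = 6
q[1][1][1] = 19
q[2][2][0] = -23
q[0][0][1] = -13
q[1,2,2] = -27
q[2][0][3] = -48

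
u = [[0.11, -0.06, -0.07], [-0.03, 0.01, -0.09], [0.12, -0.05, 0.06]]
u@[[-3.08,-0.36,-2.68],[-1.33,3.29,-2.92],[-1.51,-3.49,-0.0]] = [[-0.15, 0.01, -0.12], [0.22, 0.36, 0.05], [-0.39, -0.42, -0.18]]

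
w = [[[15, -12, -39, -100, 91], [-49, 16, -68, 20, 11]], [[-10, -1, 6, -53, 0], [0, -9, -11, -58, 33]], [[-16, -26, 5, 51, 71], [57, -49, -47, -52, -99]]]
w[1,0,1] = -1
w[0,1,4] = 11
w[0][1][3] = 20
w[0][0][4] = 91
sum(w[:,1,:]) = -305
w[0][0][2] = -39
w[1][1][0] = 0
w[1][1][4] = 33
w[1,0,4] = 0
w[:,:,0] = [[15, -49], [-10, 0], [-16, 57]]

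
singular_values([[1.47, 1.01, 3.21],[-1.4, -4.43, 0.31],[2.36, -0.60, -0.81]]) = [4.95, 3.27, 2.56]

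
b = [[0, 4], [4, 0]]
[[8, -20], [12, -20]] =b@[[3, -5], [2, -5]]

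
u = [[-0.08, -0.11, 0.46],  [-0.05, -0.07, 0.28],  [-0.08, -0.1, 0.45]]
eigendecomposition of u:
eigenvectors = [[-0.65, -0.98, -0.67], [-0.39, -0.00, -0.69], [-0.65, -0.18, -0.27]]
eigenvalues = [0.31, 0.0, -0.01]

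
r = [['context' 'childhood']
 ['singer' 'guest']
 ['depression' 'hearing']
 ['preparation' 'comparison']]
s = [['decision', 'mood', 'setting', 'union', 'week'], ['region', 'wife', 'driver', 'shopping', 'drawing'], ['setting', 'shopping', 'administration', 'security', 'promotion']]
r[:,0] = ['context', 'singer', 'depression', 'preparation']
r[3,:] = ['preparation', 'comparison']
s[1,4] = 'drawing'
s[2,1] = 'shopping'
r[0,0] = 'context'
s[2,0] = 'setting'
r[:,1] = ['childhood', 'guest', 'hearing', 'comparison']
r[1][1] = 'guest'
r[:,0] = ['context', 'singer', 'depression', 'preparation']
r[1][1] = 'guest'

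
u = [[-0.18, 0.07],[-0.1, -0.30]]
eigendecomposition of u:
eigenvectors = [[-0.46-0.45j, -0.46+0.45j],[0.77+0.00j, 0.77-0.00j]]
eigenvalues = [(-0.24+0.06j), (-0.24-0.06j)]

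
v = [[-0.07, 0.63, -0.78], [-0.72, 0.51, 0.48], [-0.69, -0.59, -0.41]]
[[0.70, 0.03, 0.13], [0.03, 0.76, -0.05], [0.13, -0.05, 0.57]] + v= [[0.63, 0.66, -0.65], [-0.69, 1.27, 0.43], [-0.56, -0.64, 0.16]]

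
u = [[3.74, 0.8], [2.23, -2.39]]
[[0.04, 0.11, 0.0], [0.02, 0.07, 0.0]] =u @ [[0.01, 0.03, -0.00], [0.00, 0.00, -0.0]]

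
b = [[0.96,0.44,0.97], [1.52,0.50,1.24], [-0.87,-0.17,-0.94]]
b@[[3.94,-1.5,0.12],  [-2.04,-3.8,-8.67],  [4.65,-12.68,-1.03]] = [[7.4, -15.41, -4.70], [10.73, -19.9, -5.43], [-7.45, 13.87, 2.34]]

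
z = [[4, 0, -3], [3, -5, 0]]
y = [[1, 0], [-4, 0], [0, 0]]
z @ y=[[4, 0], [23, 0]]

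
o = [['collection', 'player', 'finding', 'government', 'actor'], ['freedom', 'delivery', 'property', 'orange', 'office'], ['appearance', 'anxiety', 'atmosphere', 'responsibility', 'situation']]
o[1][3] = 'orange'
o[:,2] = ['finding', 'property', 'atmosphere']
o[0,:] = ['collection', 'player', 'finding', 'government', 'actor']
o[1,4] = 'office'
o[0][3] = 'government'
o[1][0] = 'freedom'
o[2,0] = 'appearance'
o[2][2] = 'atmosphere'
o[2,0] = 'appearance'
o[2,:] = ['appearance', 'anxiety', 'atmosphere', 'responsibility', 'situation']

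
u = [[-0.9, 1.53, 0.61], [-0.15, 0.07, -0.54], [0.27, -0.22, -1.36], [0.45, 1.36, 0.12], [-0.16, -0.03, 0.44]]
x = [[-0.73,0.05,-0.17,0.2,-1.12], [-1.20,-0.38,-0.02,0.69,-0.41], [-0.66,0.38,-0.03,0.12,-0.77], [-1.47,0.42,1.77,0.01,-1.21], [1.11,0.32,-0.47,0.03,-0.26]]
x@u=[[0.87, -0.77, -0.71], [1.51, -0.91, -0.60], [0.71, -0.79, -0.89], [1.94, -2.56, -4.06], [-1.12, 1.87, 1.03]]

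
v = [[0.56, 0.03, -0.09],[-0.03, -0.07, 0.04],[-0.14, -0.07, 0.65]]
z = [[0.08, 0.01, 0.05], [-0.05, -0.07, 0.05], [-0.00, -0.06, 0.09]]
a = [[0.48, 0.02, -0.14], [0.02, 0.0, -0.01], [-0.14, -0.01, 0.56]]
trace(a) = 1.04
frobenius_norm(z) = 0.17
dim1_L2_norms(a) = [0.5, 0.02, 0.58]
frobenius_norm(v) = 0.88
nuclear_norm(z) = 0.25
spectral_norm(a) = 0.67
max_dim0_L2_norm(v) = 0.66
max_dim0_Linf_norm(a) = 0.56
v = a + z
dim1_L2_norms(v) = [0.57, 0.09, 0.67]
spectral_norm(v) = 0.74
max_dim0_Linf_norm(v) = 0.65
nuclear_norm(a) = 1.04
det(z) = -0.00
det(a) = -0.00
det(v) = -0.02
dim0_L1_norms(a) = [0.64, 0.03, 0.71]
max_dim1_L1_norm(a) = 0.71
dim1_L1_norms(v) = [0.68, 0.14, 0.86]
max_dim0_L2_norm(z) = 0.11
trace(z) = 0.10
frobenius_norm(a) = 0.76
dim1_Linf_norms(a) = [0.48, 0.02, 0.56]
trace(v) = 1.14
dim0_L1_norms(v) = [0.73, 0.17, 0.78]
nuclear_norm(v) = 1.28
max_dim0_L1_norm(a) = 0.71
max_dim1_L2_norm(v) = 0.67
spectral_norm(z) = 0.14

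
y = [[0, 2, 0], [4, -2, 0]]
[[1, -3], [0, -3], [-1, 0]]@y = [[-12, 8, 0], [-12, 6, 0], [0, -2, 0]]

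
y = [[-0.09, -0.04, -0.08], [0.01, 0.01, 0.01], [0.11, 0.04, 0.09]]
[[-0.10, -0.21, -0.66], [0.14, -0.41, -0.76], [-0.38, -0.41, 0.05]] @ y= [[-0.07,-0.02,-0.05],[-0.10,-0.04,-0.08],[0.04,0.01,0.03]]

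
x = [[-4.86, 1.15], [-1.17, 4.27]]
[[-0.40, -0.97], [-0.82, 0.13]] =x @ [[0.04, 0.22], [-0.18, 0.09]]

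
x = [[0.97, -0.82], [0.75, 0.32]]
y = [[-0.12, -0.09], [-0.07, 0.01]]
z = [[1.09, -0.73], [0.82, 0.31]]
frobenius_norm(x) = 1.51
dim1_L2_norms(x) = [1.27, 0.82]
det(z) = 0.94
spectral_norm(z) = 1.44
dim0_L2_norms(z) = [1.36, 0.79]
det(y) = -0.01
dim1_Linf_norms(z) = [1.09, 0.82]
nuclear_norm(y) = 0.21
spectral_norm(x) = 1.34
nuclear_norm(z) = 2.09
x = y + z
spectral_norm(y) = 0.16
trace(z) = 1.40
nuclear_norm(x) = 2.03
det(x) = 0.93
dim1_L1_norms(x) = [1.79, 1.07]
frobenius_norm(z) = 1.58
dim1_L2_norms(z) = [1.31, 0.88]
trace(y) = -0.11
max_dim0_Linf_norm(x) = 0.97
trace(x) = 1.29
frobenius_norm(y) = 0.17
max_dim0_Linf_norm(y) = 0.12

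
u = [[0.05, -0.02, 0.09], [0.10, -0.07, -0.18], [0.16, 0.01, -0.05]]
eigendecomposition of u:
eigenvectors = [[(0.74+0j), (-0.02+0.13j), -0.02-0.13j], [-0.20+0.00j, (0.95+0j), 0.95-0.00j], [0.64+0.00j, 0.15-0.24j, 0.15+0.24j]]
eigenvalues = [(0.13+0j), (-0.1+0.06j), (-0.1-0.06j)]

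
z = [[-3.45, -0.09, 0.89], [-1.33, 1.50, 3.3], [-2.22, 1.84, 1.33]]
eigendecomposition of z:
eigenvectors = [[-0.06, -0.86, 0.33], [-0.82, 0.11, -0.64], [-0.57, -0.50, 0.70]]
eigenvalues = [3.72, -2.92, -1.41]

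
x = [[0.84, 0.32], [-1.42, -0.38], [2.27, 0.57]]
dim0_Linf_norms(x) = [2.27, 0.57]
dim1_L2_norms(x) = [0.9, 1.47, 2.34]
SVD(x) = [[-0.31, -0.93], [0.51, 0.00], [-0.81, 0.36]] @ diag([2.9046224397712543, 0.09883563313543683]) @ [[-0.97, -0.26], [0.26, -0.97]]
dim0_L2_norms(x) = [2.81, 0.76]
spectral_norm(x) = 2.90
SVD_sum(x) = [[0.86, 0.23], [-1.42, -0.38], [2.26, 0.60]] + [[-0.02, 0.09], [0.0, -0.0], [0.01, -0.03]]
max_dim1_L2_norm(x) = 2.34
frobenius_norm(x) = 2.91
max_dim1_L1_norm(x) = 2.84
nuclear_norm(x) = 3.00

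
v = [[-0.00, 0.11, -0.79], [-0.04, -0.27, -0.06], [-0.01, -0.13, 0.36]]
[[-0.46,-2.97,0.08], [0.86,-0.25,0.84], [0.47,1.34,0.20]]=v @ [[1.09, -1.88, -2.72], [-3.36, 0.36, -2.61], [0.12, 3.81, -0.47]]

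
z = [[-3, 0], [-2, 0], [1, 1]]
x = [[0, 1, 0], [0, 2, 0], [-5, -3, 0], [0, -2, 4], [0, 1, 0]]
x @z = [[-2, 0], [-4, 0], [21, 0], [8, 4], [-2, 0]]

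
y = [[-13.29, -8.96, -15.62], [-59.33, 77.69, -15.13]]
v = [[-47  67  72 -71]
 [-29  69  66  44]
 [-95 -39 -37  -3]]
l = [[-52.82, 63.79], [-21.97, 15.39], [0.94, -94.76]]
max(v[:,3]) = 44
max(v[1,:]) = 69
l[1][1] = 15.39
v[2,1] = -39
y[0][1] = -8.96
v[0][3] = -71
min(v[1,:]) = -29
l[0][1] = 63.79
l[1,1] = 15.39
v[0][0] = -47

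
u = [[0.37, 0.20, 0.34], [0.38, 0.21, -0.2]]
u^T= [[0.37, 0.38],[0.2, 0.21],[0.34, -0.2]]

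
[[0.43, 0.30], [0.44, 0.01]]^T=[[0.43, 0.44],[0.30, 0.01]]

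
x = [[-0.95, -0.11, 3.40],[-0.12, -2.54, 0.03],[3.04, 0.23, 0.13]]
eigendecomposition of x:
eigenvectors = [[0.67, -0.78, -0.17], [-0.01, -0.1, 0.98], [0.74, 0.62, 0.11]]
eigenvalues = [2.85, -3.69, -2.52]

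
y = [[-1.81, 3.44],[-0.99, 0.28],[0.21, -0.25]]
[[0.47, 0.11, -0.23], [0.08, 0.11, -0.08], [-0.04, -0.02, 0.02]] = y@ [[-0.05, -0.12, 0.07], [0.11, -0.03, -0.03]]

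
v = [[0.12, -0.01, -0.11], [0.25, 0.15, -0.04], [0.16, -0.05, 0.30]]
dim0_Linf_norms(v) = [0.25, 0.15, 0.3]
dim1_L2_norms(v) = [0.16, 0.29, 0.34]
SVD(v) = [[-0.03, 0.46, 0.89],  [-0.46, 0.78, -0.42],  [-0.89, -0.42, 0.19]] @ diag([0.3581756208686466, 0.3079065478657105, 0.09057473376599287]) @ [[-0.73, -0.07, -0.68], [0.59, 0.43, -0.68], [0.34, -0.9, -0.28]]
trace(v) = 0.57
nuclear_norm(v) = 0.76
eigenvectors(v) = [[0.04+0.39j, (0.04-0.39j), -0.32+0.00j], [0.85+0.00j, (0.85-0j), (-0.79+0j)], [0.34-0.14j, 0.34+0.14j, (0.53+0j)]]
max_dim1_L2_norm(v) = 0.34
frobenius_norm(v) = 0.48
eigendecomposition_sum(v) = [[0.08+0.07j, -0.03+0.01j, 0.06j], [0.18-0.16j, (0.01+0.07j), 0.13+0.00j], [0.05-0.09j, 0.02+0.02j, 0.05-0.02j]] + [[(0.08-0.07j), -0.03-0.01j, 0.00-0.06j], [(0.18+0.16j), 0.01-0.07j, (0.13-0j)], [0.05+0.09j, 0.02-0.02j, 0.05+0.02j]] + [[-0.04+0.00j, 0.05-0.00j, -0.12+0.00j], [-0.10+0.00j, (0.12-0j), -0.29+0.00j], [(0.07-0j), (-0.08+0j), (0.2-0j)]]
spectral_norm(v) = 0.36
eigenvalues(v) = [(0.15+0.12j), (0.15-0.12j), (0.28+0j)]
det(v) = 0.01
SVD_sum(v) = [[0.01, 0.0, 0.01], [0.12, 0.01, 0.11], [0.23, 0.02, 0.22]] + [[0.08, 0.06, -0.1],[0.14, 0.10, -0.16],[-0.08, -0.06, 0.09]] + [[0.03,  -0.07,  -0.02],  [-0.01,  0.03,  0.01],  [0.01,  -0.02,  -0.0]]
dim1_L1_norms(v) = [0.24, 0.44, 0.51]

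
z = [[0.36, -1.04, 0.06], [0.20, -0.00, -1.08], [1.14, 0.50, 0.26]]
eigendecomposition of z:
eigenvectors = [[0.66+0.00j, (0.21+0.45j), 0.21-0.45j], [-0.46+0.00j, (0.62+0j), (0.62-0j)], [0.60+0.00j, (0.19-0.57j), 0.19+0.57j]]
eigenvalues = [(1.13+0j), (-0.26+1.14j), (-0.26-1.14j)]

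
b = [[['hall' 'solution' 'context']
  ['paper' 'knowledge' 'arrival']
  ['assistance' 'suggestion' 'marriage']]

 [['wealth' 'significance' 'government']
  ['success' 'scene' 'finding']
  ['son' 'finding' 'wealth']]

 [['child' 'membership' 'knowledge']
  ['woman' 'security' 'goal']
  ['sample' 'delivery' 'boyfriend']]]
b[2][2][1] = 'delivery'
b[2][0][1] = 'membership'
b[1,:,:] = [['wealth', 'significance', 'government'], ['success', 'scene', 'finding'], ['son', 'finding', 'wealth']]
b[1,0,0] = 'wealth'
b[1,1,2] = 'finding'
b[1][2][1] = 'finding'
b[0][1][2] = 'arrival'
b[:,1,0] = ['paper', 'success', 'woman']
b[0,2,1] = 'suggestion'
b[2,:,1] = ['membership', 'security', 'delivery']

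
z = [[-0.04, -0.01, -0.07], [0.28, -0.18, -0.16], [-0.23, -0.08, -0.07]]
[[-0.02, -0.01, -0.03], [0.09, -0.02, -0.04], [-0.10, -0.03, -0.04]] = z@[[0.39,0.05,0.08], [0.05,0.17,0.04], [0.08,0.04,0.33]]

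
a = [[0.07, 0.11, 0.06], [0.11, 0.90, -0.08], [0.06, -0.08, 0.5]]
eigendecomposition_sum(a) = [[0.04, -0.01, -0.01], [-0.01, 0.0, 0.0], [-0.01, 0.00, 0.0]] + [[0.01, 0.1, -0.02], [0.10, 0.89, -0.15], [-0.02, -0.15, 0.03]] + [[0.02, 0.01, 0.08], [0.01, 0.01, 0.07], [0.08, 0.07, 0.47]]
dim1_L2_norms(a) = [0.14, 0.91, 0.51]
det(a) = 0.02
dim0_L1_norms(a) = [0.24, 1.09, 0.64]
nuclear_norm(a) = 1.47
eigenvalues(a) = [0.04, 0.93, 0.5]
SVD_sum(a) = [[0.01, 0.1, -0.02], [0.10, 0.89, -0.15], [-0.02, -0.15, 0.03]] + [[0.02, 0.01, 0.08], [0.01, 0.01, 0.07], [0.08, 0.07, 0.47]] + [[0.04, -0.01, -0.01], [-0.01, 0.0, 0.0], [-0.01, 0.00, 0.0]]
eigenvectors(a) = [[-0.98,  0.11,  0.17], [0.14,  0.98,  0.15], [0.15,  -0.17,  0.97]]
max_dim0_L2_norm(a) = 0.91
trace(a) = 1.47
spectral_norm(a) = 0.93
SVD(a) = [[-0.11, 0.17, -0.98], [-0.98, 0.15, 0.14], [0.17, 0.97, 0.15]] @ diag([0.9265033745255975, 0.4986813491616596, 0.04481527631274299]) @ [[-0.11, -0.98, 0.17], [0.17, 0.15, 0.97], [-0.98, 0.14, 0.15]]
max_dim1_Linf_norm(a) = 0.9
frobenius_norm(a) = 1.05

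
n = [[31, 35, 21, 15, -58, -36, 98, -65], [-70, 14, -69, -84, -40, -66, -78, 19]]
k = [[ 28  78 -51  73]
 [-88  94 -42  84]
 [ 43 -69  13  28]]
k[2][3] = 28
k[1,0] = -88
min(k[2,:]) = -69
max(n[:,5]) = -36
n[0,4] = -58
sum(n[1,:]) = -374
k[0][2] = -51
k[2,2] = 13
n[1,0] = -70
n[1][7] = 19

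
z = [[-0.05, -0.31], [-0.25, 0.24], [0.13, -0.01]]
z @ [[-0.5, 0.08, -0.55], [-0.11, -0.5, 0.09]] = [[0.06,0.15,-0.0], [0.1,-0.14,0.16], [-0.06,0.02,-0.07]]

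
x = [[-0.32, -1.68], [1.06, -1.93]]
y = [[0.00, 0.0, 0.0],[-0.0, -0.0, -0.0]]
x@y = [[0.00, 0.0, 0.0], [0.0, 0.0, 0.00]]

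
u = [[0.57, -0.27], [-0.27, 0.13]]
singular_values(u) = [0.7, 0.0]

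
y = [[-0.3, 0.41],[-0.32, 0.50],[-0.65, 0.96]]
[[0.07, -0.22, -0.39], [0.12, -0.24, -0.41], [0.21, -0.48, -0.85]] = y @ [[0.70, 0.39, 1.48], [0.69, -0.24, 0.12]]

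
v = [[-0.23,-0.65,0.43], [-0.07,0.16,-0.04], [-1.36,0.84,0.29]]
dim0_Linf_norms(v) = [1.36, 0.84, 0.43]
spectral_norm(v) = 1.63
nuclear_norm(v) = 2.45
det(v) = 0.00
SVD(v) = [[0.06,0.99,-0.14], [-0.08,-0.14,-0.99], [-0.99,0.07,0.08]] @ diag([1.6322453176679361, 0.8169909606189447, 0.000996603247644821]) @ [[0.82,-0.54,-0.16], [-0.38,-0.74,0.55], [-0.42,-0.39,-0.82]]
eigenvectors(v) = [[0.15-0.43j,(0.15+0.43j),-0.42+0.00j], [0.05+0.06j,(0.05-0.06j),-0.39+0.00j], [(0.89+0j),(0.89-0j),-0.82+0.00j]]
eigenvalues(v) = [(0.11+0.71j), (0.11-0.71j), 0j]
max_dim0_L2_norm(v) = 1.38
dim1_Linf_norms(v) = [0.65, 0.16, 1.36]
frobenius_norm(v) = 1.83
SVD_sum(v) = [[0.08, -0.05, -0.02], [-0.11, 0.08, 0.02], [-1.34, 0.88, 0.26]] + [[-0.31, -0.60, 0.45],[0.04, 0.08, -0.06],[-0.02, -0.04, 0.03]] + [[0.0, 0.00, 0.0], [0.00, 0.00, 0.0], [-0.0, -0.0, -0.0]]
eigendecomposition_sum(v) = [[(-0.12+0.33j), -0.33-0.34j, 0.22-0.00j], [(-0.04-0.05j), (0.08-0.01j), (-0.02+0.03j)], [(-0.68-0.01j), 0.42-0.83j, (0.15+0.4j)]] + [[-0.12-0.33j, (-0.33+0.34j), (0.22+0j)], [-0.04+0.05j, 0.08+0.01j, (-0.02-0.03j)], [(-0.68+0.01j), (0.42+0.83j), 0.15-0.40j]] + [[-0j, 0j, -0.00-0.00j], [-0j, 0.00+0.00j, (-0-0j)], [0.00-0.00j, (0.01+0j), -0.00-0.00j]]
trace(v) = 0.22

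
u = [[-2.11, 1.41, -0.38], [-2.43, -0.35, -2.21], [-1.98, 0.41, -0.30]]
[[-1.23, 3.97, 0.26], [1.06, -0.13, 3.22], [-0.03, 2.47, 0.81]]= u@[[-0.24, -1.11, -0.41], [-1.24, 1.44, -0.67], [-0.02, 1.05, -0.90]]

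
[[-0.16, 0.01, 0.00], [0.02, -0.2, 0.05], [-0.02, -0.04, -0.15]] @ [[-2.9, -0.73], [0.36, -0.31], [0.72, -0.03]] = [[0.47, 0.11],  [-0.09, 0.05],  [-0.06, 0.03]]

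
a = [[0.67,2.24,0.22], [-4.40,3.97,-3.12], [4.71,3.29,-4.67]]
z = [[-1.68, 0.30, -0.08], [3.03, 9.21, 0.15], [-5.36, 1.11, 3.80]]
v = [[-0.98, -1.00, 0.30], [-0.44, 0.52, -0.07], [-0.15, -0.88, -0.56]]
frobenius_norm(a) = 10.26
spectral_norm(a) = 7.78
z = a @ v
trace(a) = -0.03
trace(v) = -1.02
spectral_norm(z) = 9.73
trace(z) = 11.33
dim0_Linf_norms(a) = [4.71, 3.97, 4.67]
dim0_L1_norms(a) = [9.78, 9.5, 8.01]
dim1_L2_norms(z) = [1.71, 9.7, 6.66]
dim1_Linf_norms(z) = [1.68, 9.21, 5.36]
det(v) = 0.72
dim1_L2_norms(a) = [2.35, 6.7, 7.4]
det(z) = -66.43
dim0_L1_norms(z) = [10.07, 10.62, 4.03]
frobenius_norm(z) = 11.89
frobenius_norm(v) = 1.91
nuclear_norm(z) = 17.50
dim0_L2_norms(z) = [6.38, 9.28, 3.8]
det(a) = -91.79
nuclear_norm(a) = 16.04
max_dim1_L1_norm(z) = 12.39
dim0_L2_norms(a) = [6.48, 5.62, 5.62]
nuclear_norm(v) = 3.00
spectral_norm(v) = 1.61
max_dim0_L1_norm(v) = 2.4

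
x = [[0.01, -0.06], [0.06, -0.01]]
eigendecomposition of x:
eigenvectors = [[-0.71+0.00j, (-0.71-0j)], [-0.12+0.70j, -0.12-0.70j]]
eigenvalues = [0.06j, -0.06j]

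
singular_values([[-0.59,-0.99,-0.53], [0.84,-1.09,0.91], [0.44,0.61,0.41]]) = [1.65, 1.53, 0.0]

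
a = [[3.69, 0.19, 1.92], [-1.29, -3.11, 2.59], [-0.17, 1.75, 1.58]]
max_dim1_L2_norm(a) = 4.25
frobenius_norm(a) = 6.40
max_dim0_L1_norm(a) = 6.09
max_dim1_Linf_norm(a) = 3.69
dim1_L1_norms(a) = [5.8, 6.99, 3.5]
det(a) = -39.90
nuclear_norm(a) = 10.71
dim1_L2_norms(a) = [4.16, 4.25, 2.36]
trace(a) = 2.16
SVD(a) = [[0.63, 0.75, -0.21], [-0.75, 0.65, 0.08], [0.20, 0.11, 0.97]] @ diag([4.31895175770839, 4.173277658820648, 2.2138449125844466]) @ [[0.75, 0.65, -0.1], [0.46, -0.41, 0.79], [-0.47, 0.64, 0.6]]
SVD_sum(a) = [[2.04, 1.76, -0.28], [-2.45, -2.12, 0.33], [0.64, 0.55, -0.09]] + [[1.43, -1.27, 2.48], [1.24, -1.1, 2.15], [0.21, -0.19, 0.37]] + [[0.22, -0.3, -0.28],  [-0.08, 0.11, 0.1],  [-1.02, 1.39, 1.3]]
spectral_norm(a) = 4.32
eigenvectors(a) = [[(0.05+0j),(0.86+0j),(0.86-0j)], [(0.95+0j),-0.26+0.16j,(-0.26-0.16j)], [(-0.3+0j),-0.25+0.32j,(-0.25-0.32j)]]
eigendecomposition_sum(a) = [[(-0.03-0j), (-0.18+0j), 0.09-0.00j], [(-0.53-0j), -3.41+0.00j, 1.77-0.00j], [(0.17+0j), 1.07-0.00j, (-0.55+0j)]] + [[1.86-1.01j, 0.19-1.08j, (0.91-3.62j)], [-0.38+0.67j, 0.15+0.37j, 0.41+1.28j], [-0.17+0.98j, (0.34+0.38j), 1.07+1.39j]] + [[(1.86+1.01j), 0.19+1.08j, 0.91+3.62j],[(-0.38-0.67j), 0.15-0.37j, 0.41-1.28j],[-0.17-0.98j, 0.34-0.38j, 1.07-1.39j]]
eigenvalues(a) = [(-3.99+0j), (3.07+0.74j), (3.07-0.74j)]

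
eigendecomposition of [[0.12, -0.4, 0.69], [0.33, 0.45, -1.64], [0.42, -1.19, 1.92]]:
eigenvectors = [[-0.10, -0.6, 0.28], [-0.89, -0.73, -0.52], [-0.45, -0.32, 0.81]]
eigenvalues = [-0.34, 0.0, 2.83]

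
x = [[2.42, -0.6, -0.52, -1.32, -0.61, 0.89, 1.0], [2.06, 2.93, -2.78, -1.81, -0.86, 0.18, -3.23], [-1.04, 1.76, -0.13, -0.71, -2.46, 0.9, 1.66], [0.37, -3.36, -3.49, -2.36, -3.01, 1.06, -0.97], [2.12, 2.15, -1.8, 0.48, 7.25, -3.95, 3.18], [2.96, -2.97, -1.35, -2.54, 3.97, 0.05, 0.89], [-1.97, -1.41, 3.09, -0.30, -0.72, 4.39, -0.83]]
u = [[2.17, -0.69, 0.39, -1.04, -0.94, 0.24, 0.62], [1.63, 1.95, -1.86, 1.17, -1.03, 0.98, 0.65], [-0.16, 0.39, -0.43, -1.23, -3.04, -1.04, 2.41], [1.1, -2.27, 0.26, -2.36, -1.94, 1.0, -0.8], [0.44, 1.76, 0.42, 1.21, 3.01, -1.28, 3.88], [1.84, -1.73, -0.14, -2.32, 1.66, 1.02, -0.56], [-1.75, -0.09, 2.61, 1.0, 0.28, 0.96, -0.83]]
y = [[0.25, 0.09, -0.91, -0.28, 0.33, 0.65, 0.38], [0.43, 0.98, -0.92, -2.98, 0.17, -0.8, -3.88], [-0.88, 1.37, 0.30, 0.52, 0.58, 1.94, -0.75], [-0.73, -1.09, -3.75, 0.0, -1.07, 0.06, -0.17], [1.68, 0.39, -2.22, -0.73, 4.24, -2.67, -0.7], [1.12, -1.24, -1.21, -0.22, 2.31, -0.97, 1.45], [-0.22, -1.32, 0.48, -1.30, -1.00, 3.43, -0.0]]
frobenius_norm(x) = 16.41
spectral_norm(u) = 6.85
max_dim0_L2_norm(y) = 5.09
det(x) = -9186.08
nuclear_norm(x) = 35.92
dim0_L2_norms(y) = [2.38, 2.73, 4.74, 3.39, 5.09, 4.97, 4.29]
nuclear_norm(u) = 23.92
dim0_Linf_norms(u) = [2.17, 2.27, 2.61, 2.36, 3.04, 1.28, 3.88]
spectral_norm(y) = 7.27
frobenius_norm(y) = 10.77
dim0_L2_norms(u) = [3.9, 3.96, 3.3, 4.17, 5.18, 2.59, 4.83]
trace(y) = 4.80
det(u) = -408.47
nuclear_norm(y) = 23.31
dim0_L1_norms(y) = [5.31, 6.48, 9.79, 6.03, 9.7, 10.52, 7.33]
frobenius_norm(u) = 10.77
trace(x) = 9.33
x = u + y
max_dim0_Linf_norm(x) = 7.25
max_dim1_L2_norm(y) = 5.83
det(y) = -125.28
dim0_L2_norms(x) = [5.33, 6.23, 5.9, 4.23, 9.22, 6.13, 5.17]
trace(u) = 4.53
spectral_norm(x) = 11.52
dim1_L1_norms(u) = [6.09, 9.27, 8.7, 9.73, 12.0, 9.27, 7.52]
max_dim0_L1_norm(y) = 10.52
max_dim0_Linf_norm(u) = 3.88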